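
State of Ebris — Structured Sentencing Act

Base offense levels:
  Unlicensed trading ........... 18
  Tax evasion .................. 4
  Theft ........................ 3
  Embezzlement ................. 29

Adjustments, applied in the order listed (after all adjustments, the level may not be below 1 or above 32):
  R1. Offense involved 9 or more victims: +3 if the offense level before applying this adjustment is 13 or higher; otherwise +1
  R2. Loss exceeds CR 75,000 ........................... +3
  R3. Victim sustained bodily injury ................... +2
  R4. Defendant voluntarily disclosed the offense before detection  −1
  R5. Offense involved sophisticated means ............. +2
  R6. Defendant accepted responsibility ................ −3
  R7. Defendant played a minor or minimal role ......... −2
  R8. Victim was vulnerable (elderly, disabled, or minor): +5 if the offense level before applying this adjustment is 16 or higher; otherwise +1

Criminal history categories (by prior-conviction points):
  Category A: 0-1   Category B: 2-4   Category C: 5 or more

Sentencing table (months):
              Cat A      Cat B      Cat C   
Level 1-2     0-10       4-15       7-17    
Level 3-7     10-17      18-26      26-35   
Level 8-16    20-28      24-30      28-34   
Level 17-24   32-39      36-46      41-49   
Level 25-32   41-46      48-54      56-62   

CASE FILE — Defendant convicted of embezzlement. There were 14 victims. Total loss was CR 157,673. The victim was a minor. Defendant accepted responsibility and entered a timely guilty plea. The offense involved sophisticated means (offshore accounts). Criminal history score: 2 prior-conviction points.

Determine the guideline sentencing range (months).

Base offense level for embezzlement: 29.
R1 applies (level before this adjustment is 29 ≥ 13, so +3): 29 + 3 = 32.
R2 applies: 32 + 3 = 35.
R5 applies: 35 + 2 = 37.
R6 applies: 37 − 3 = 34.
R8 applies (level before this adjustment is 34 ≥ 16, so +5): 34 + 5 = 39.
Level 39 exceeds the maximum of 32; capped at 32.
Final offense level: 32.
Criminal history: 2 prior points → Category B (2-4).
Level 32 falls in the 25-32 band.
Grid: Level 25-32 × Category B = 48-54 months.

48-54 months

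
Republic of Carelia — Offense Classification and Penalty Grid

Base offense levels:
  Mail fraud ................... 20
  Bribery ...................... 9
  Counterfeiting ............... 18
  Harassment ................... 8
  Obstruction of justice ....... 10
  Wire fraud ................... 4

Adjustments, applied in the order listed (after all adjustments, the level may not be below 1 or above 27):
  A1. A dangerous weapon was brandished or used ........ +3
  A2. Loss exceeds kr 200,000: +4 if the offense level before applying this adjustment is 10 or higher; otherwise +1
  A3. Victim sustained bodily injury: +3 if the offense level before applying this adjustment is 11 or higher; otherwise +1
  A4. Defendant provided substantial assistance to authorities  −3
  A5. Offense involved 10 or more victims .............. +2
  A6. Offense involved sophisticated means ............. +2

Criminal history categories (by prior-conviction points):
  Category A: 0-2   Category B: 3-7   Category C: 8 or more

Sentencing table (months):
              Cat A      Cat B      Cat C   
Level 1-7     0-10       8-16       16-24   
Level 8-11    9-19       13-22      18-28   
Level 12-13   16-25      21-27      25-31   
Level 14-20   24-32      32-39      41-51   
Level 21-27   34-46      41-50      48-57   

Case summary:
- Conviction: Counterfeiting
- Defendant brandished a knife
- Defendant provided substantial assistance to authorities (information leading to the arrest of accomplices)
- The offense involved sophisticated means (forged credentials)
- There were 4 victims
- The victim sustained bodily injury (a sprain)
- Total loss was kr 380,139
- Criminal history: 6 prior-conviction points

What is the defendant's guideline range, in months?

41-50 months

Base offense level for counterfeiting: 18.
A1 applies: 18 + 3 = 21.
A2 applies (level before this adjustment is 21 ≥ 10, so +4): 21 + 4 = 25.
A3 applies (level before this adjustment is 25 ≥ 11, so +3): 25 + 3 = 28.
A4 applies: 28 − 3 = 25.
A6 applies: 25 + 2 = 27.
Final offense level: 27.
Criminal history: 6 prior points → Category B (3-7).
Level 27 falls in the 21-27 band.
Grid: Level 21-27 × Category B = 41-50 months.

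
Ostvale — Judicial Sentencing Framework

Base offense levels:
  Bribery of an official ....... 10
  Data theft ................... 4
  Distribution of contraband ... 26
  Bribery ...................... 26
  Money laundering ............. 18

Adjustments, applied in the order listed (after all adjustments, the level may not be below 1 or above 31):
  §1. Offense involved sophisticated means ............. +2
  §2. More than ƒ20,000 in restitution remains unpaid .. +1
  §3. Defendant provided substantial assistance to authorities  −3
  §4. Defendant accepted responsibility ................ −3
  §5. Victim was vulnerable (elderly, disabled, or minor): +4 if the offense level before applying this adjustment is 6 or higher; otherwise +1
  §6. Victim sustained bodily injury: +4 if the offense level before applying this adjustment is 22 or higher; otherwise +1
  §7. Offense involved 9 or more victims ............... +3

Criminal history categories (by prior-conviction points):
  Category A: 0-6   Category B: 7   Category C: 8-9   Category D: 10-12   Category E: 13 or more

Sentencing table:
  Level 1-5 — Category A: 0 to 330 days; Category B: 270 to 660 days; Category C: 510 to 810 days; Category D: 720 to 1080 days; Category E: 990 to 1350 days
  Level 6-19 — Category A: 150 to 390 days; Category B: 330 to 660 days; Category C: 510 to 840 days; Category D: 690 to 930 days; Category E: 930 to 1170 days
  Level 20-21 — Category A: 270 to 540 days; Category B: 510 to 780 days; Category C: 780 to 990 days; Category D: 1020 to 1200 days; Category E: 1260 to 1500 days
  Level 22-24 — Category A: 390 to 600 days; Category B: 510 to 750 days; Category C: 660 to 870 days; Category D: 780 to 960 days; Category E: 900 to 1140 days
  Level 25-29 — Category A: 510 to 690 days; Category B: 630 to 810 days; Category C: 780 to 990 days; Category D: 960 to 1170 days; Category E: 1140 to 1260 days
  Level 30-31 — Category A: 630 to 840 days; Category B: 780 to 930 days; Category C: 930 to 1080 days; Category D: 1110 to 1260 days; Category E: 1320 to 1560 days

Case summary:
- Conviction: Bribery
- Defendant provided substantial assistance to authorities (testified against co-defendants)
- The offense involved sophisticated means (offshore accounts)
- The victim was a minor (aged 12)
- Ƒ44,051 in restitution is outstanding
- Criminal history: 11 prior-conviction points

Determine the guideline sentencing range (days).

1110-1260 days

Base offense level for bribery: 26.
§1 applies: 26 + 2 = 28.
§2 applies: 28 + 1 = 29.
§3 applies: 29 − 3 = 26.
§4 does not apply.
§5 applies (level before this adjustment is 26 ≥ 6, so +4): 26 + 4 = 30.
§6 does not apply.
Final offense level: 30.
Criminal history: 11 prior points → Category D (10-12).
Level 30 falls in the 30-31 band.
Grid: Level 30-31 × Category D = 1110-1260 days.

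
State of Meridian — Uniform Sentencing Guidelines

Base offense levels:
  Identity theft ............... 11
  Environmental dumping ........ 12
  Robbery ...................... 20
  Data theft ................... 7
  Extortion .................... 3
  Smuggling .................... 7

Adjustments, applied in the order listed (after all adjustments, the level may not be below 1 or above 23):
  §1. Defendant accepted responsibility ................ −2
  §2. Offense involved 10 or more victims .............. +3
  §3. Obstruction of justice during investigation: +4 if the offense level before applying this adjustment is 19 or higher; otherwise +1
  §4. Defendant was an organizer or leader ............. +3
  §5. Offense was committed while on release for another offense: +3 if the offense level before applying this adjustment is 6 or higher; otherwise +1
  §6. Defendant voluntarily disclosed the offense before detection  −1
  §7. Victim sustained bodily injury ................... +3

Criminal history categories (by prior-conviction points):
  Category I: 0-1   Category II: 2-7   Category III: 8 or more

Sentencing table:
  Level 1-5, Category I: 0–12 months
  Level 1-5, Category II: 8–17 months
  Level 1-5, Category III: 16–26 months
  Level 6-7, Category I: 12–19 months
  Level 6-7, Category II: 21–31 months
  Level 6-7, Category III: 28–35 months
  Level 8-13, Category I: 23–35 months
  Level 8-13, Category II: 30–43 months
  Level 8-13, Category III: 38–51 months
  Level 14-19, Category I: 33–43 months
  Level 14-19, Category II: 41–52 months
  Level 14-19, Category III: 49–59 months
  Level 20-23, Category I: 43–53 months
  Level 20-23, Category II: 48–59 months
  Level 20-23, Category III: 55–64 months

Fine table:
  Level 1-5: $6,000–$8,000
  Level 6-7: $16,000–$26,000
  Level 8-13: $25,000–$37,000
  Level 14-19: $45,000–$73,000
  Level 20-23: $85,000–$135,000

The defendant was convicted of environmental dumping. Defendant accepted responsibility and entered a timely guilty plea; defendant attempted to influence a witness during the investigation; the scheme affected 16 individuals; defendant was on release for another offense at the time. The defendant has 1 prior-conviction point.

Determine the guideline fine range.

$45,000–$73,000

Base offense level for environmental dumping: 12.
§1 applies: 12 − 2 = 10.
§2 applies: 10 + 3 = 13.
§3 applies (level before this adjustment is 13 < 19, so +1): 13 + 1 = 14.
§4 does not apply.
§5 applies (level before this adjustment is 14 ≥ 6, so +3): 14 + 3 = 17.
§7 does not apply.
Final offense level: 17.
Level 17 falls in the 14-19 band.
Fine table: Level 14-19 → $45,000–$73,000.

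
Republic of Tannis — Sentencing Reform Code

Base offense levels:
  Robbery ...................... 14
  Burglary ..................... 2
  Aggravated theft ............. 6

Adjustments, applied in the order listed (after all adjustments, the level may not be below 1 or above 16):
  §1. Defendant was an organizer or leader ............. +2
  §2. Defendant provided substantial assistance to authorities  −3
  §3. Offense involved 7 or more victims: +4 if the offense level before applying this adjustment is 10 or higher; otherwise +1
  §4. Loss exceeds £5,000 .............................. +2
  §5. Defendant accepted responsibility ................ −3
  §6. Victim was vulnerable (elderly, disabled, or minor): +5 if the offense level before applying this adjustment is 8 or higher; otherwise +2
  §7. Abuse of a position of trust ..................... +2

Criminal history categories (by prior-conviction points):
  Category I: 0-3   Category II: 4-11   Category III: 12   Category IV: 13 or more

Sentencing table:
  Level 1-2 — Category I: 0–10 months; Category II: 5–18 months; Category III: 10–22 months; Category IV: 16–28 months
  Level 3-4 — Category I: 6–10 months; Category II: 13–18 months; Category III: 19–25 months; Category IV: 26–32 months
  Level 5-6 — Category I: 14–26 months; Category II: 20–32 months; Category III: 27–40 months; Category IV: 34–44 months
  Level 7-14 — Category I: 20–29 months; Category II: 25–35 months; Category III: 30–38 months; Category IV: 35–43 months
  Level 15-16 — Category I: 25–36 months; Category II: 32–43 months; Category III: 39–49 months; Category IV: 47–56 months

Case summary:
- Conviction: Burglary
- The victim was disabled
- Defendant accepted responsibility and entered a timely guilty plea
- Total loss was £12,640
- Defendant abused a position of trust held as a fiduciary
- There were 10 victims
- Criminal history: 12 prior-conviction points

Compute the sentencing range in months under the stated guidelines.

Base offense level for burglary: 2.
§1 does not apply.
§3 applies (level before this adjustment is 2 < 10, so +1): 2 + 1 = 3.
§4 applies: 3 + 2 = 5.
§5 applies: 5 − 3 = 2.
§6 applies (level before this adjustment is 2 < 8, so +2): 2 + 2 = 4.
§7 applies: 4 + 2 = 6.
Final offense level: 6.
Criminal history: 12 prior points → Category III (12).
Level 6 falls in the 5-6 band.
Grid: Level 5-6 × Category III = 27-40 months.

27-40 months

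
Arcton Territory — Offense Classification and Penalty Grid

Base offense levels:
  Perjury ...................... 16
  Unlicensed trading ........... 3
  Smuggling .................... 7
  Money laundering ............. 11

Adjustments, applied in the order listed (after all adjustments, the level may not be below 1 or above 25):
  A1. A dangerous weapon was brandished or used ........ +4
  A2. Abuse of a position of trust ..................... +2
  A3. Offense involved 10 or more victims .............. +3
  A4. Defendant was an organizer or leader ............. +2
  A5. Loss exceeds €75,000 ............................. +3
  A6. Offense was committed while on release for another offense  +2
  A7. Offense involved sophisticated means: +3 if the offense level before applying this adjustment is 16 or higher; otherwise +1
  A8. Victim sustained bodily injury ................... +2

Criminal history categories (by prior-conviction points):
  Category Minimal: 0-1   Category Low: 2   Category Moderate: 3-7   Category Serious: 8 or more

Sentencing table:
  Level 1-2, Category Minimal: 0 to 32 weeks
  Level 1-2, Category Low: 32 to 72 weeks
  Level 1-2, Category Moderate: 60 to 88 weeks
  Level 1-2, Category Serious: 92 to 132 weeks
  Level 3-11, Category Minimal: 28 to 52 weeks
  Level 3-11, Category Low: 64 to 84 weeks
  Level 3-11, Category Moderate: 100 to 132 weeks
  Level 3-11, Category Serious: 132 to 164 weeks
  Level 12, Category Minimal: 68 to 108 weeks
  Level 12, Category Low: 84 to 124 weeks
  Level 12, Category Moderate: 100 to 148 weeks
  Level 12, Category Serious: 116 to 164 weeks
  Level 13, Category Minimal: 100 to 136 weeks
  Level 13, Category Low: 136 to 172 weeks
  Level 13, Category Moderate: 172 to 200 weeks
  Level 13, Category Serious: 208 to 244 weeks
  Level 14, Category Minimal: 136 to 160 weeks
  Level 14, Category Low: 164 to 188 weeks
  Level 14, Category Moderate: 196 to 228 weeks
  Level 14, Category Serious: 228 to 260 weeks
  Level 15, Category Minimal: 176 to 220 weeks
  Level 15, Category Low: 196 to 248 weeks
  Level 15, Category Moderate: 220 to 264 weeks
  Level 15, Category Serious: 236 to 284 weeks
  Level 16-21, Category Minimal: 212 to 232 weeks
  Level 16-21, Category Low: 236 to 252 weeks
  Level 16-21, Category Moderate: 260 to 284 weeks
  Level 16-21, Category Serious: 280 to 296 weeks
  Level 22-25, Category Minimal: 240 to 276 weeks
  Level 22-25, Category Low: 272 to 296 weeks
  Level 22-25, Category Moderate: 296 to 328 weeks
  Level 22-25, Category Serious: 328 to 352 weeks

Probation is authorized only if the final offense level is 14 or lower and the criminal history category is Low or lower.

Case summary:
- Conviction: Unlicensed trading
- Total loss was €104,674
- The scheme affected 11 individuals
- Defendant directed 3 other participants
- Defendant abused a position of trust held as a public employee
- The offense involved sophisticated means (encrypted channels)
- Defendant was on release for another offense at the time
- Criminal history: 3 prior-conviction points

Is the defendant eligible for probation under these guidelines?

No

Base offense level for unlicensed trading: 3.
A1 does not apply.
A2 applies: 3 + 2 = 5.
A3 applies: 5 + 3 = 8.
A4 applies: 8 + 2 = 10.
A5 applies: 10 + 3 = 13.
A6 applies: 13 + 2 = 15.
A7 applies (level before this adjustment is 15 < 16, so +1): 15 + 1 = 16.
A8 does not apply.
Final offense level: 16.
Criminal history: 3 prior points → Category Moderate (3-7).
Level 16 falls in the 16-21 band.
Grid: Level 16-21 × Category Moderate = 260-284 weeks.
Probation check: level 16 > 14 and category Moderate > Low → not eligible.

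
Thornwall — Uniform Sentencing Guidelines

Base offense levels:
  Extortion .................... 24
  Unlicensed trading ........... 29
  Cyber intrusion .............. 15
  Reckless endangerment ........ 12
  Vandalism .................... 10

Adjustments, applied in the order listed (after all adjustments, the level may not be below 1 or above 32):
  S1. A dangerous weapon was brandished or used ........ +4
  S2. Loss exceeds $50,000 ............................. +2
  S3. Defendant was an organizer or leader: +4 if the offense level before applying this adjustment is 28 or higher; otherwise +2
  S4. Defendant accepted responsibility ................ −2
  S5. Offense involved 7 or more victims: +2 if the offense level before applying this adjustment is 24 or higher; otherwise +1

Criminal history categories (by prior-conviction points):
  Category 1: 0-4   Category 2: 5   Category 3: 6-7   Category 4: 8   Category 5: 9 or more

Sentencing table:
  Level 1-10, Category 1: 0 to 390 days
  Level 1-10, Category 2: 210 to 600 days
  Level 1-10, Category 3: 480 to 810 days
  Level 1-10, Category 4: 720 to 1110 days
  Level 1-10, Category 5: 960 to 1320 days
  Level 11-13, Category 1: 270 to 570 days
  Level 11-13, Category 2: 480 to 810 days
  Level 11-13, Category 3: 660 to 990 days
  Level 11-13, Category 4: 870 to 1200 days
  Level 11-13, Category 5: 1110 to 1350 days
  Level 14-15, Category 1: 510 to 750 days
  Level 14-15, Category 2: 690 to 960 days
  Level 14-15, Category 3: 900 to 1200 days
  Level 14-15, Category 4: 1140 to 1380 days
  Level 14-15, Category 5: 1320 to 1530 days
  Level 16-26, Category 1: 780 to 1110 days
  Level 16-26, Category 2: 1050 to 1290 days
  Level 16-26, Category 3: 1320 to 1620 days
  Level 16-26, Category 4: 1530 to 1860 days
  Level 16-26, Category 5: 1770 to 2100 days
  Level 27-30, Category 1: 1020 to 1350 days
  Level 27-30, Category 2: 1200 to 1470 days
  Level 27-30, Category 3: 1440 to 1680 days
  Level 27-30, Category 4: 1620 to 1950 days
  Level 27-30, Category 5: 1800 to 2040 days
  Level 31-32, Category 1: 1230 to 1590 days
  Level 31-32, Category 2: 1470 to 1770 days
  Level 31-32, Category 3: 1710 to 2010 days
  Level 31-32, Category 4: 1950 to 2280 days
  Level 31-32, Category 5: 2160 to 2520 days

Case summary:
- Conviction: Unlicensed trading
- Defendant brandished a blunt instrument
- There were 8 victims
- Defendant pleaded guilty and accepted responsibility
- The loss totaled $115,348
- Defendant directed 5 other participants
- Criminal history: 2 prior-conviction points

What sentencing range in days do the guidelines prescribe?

1230-1590 days

Base offense level for unlicensed trading: 29.
S1 applies: 29 + 4 = 33.
S2 applies: 33 + 2 = 35.
S3 applies (level before this adjustment is 35 ≥ 28, so +4): 35 + 4 = 39.
S4 applies: 39 − 2 = 37.
S5 applies (level before this adjustment is 37 ≥ 24, so +2): 37 + 2 = 39.
Level 39 exceeds the maximum of 32; capped at 32.
Final offense level: 32.
Criminal history: 2 prior points → Category 1 (0-4).
Level 32 falls in the 31-32 band.
Grid: Level 31-32 × Category 1 = 1230-1590 days.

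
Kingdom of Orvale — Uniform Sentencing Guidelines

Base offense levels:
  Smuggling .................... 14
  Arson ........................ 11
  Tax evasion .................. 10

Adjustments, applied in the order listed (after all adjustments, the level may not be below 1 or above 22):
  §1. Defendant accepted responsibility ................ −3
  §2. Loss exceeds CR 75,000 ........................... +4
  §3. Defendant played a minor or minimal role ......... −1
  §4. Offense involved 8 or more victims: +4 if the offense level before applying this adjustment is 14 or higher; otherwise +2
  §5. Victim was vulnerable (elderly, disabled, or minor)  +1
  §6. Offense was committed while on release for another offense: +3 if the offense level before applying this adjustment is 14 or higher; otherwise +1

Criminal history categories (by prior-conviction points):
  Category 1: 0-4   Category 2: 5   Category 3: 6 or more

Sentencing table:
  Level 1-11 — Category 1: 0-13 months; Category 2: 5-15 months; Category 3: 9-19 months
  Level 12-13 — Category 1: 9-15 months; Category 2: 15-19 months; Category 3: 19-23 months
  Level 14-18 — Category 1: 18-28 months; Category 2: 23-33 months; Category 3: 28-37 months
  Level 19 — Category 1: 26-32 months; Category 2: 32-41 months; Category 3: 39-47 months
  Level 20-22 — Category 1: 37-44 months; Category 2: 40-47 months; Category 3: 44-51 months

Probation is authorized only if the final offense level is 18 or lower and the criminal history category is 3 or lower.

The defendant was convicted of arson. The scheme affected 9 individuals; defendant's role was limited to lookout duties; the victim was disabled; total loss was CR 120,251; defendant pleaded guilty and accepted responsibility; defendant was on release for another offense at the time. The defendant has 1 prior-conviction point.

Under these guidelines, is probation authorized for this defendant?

Base offense level for arson: 11.
§1 applies: 11 − 3 = 8.
§2 applies: 8 + 4 = 12.
§3 applies: 12 − 1 = 11.
§4 applies (level before this adjustment is 11 < 14, so +2): 11 + 2 = 13.
§5 applies: 13 + 1 = 14.
§6 applies (level before this adjustment is 14 ≥ 14, so +3): 14 + 3 = 17.
Final offense level: 17.
Criminal history: 1 prior point → Category 1 (0-4).
Level 17 falls in the 14-18 band.
Grid: Level 14-18 × Category 1 = 18-28 months.
Probation check: level 17 ≤ 18 and category 1 ≤ 3 → eligible.

Yes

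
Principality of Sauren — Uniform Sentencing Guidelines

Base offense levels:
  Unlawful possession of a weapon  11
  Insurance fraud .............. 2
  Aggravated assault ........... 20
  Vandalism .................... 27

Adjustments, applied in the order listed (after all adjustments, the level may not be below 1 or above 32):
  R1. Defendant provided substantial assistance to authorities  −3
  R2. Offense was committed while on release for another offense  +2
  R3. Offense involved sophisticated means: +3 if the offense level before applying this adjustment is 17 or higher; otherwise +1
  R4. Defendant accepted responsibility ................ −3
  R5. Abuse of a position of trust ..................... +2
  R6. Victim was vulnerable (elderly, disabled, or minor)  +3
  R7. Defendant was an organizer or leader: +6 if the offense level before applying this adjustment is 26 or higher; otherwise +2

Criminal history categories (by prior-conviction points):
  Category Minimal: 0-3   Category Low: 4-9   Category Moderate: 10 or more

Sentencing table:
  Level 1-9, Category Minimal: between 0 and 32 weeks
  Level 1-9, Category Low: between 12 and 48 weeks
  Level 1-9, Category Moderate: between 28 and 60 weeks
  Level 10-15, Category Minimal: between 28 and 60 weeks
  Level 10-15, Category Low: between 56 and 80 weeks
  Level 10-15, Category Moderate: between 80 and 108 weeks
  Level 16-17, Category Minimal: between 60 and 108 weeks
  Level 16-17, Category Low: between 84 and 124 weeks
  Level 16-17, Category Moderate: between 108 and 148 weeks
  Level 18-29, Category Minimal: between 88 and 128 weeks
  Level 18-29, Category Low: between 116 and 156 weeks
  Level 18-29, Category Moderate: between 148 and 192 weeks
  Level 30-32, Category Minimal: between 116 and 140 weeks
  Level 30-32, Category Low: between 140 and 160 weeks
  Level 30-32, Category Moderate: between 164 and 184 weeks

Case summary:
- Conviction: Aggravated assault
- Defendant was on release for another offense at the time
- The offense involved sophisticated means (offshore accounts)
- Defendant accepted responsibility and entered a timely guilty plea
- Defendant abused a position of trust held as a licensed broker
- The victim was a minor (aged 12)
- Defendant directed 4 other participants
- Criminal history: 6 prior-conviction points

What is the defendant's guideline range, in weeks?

140-160 weeks

Base offense level for aggravated assault: 20.
R1 does not apply.
R2 applies: 20 + 2 = 22.
R3 applies (level before this adjustment is 22 ≥ 17, so +3): 22 + 3 = 25.
R4 applies: 25 − 3 = 22.
R5 applies: 22 + 2 = 24.
R6 applies: 24 + 3 = 27.
R7 applies (level before this adjustment is 27 ≥ 26, so +6): 27 + 6 = 33.
Level 33 exceeds the maximum of 32; capped at 32.
Final offense level: 32.
Criminal history: 6 prior points → Category Low (4-9).
Level 32 falls in the 30-32 band.
Grid: Level 30-32 × Category Low = 140-160 weeks.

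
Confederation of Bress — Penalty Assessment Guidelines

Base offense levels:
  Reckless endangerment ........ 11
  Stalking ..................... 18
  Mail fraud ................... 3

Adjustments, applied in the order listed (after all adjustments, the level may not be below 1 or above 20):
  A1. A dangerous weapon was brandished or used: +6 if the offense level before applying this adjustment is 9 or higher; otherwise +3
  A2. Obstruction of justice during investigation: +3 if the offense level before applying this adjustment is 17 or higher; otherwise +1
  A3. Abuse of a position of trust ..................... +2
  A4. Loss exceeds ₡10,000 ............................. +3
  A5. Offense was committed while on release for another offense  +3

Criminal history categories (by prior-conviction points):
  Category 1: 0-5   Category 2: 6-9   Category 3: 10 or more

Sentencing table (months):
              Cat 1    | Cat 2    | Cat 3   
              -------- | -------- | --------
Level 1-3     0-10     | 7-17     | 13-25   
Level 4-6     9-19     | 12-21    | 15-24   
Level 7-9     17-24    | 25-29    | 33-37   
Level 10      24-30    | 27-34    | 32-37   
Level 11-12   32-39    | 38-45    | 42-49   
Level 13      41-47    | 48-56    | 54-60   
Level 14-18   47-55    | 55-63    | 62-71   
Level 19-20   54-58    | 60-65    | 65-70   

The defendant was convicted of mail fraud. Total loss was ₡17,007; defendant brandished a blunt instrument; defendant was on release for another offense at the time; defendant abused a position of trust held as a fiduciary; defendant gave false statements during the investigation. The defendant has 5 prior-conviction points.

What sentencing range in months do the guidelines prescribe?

Base offense level for mail fraud: 3.
A1 applies (level before this adjustment is 3 < 9, so +3): 3 + 3 = 6.
A2 applies (level before this adjustment is 6 < 17, so +1): 6 + 1 = 7.
A3 applies: 7 + 2 = 9.
A4 applies: 9 + 3 = 12.
A5 applies: 12 + 3 = 15.
Final offense level: 15.
Criminal history: 5 prior points → Category 1 (0-5).
Level 15 falls in the 14-18 band.
Grid: Level 14-18 × Category 1 = 47-55 months.

47-55 months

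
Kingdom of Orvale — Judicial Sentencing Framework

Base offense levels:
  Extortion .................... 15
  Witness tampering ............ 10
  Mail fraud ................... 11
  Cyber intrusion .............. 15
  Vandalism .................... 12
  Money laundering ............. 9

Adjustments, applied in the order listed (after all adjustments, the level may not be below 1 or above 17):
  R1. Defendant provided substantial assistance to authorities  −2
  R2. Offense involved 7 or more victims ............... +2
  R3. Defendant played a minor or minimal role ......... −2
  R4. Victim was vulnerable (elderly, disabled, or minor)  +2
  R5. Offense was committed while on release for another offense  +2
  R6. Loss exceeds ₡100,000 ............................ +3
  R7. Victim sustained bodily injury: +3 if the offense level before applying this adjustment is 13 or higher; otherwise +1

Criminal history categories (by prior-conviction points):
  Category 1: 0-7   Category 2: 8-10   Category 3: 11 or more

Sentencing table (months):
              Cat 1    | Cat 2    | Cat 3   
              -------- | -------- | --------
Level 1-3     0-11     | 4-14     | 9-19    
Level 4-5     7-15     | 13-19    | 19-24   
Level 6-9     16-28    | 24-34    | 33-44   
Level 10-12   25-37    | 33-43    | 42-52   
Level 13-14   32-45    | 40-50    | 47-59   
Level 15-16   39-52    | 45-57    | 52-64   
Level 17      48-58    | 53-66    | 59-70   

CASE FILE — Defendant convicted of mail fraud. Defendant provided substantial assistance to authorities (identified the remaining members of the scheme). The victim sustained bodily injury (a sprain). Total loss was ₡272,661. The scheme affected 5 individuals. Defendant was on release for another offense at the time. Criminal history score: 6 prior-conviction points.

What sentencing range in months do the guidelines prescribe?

48-58 months

Base offense level for mail fraud: 11.
R1 applies: 11 − 2 = 9.
R5 applies: 9 + 2 = 11.
R6 applies: 11 + 3 = 14.
R7 applies (level before this adjustment is 14 ≥ 13, so +3): 14 + 3 = 17.
Final offense level: 17.
Criminal history: 6 prior points → Category 1 (0-7).
Level 17 falls in the 17 band.
Grid: Level 17 × Category 1 = 48-58 months.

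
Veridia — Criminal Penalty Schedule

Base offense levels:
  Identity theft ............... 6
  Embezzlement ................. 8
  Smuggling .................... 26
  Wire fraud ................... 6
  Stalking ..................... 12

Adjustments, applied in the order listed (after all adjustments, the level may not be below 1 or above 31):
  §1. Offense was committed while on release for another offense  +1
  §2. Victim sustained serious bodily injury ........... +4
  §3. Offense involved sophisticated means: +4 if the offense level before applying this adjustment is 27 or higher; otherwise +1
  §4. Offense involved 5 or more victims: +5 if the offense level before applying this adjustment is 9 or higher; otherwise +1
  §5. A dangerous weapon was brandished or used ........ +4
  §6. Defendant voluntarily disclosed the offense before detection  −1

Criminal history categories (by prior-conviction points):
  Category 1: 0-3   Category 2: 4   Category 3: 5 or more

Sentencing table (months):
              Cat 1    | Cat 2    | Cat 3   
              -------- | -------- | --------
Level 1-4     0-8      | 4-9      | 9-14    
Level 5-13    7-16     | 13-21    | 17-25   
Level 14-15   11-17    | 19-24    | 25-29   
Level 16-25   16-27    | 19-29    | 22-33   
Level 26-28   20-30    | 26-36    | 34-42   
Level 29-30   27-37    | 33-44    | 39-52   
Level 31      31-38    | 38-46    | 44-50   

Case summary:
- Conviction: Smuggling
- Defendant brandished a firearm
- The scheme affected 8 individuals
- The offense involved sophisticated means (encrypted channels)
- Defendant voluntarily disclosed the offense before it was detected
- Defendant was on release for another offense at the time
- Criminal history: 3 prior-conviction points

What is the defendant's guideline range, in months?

31-38 months

Base offense level for smuggling: 26.
§1 applies: 26 + 1 = 27.
§2 does not apply.
§3 applies (level before this adjustment is 27 ≥ 27, so +4): 27 + 4 = 31.
§4 applies (level before this adjustment is 31 ≥ 9, so +5): 31 + 5 = 36.
§5 applies: 36 + 4 = 40.
§6 applies: 40 − 1 = 39.
Level 39 exceeds the maximum of 31; capped at 31.
Final offense level: 31.
Criminal history: 3 prior points → Category 1 (0-3).
Level 31 falls in the 31 band.
Grid: Level 31 × Category 1 = 31-38 months.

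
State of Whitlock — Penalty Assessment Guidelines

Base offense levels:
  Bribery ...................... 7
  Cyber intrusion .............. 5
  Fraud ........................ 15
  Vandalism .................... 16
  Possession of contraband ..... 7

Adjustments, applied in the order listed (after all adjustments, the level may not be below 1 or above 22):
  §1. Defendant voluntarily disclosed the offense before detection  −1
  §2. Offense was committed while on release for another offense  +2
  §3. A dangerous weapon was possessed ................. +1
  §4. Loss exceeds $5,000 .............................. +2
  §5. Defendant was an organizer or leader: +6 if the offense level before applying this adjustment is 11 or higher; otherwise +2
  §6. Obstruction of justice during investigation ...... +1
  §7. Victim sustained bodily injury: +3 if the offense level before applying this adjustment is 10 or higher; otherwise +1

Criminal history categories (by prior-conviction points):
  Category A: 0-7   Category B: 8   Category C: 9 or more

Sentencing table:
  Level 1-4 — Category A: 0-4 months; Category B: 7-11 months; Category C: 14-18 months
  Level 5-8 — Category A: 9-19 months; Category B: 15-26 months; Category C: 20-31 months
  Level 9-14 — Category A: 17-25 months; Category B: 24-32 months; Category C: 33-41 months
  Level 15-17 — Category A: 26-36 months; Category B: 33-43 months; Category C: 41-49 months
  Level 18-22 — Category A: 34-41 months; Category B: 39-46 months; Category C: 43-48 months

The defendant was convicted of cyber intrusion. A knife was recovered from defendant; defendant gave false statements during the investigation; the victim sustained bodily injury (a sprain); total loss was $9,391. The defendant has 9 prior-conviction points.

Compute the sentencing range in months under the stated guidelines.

33-41 months

Base offense level for cyber intrusion: 5.
§1 does not apply.
§2 does not apply.
§3 applies: 5 + 1 = 6.
§4 applies: 6 + 2 = 8.
§6 applies: 8 + 1 = 9.
§7 applies (level before this adjustment is 9 < 10, so +1): 9 + 1 = 10.
Final offense level: 10.
Criminal history: 9 prior points → Category C (9+).
Level 10 falls in the 9-14 band.
Grid: Level 9-14 × Category C = 33-41 months.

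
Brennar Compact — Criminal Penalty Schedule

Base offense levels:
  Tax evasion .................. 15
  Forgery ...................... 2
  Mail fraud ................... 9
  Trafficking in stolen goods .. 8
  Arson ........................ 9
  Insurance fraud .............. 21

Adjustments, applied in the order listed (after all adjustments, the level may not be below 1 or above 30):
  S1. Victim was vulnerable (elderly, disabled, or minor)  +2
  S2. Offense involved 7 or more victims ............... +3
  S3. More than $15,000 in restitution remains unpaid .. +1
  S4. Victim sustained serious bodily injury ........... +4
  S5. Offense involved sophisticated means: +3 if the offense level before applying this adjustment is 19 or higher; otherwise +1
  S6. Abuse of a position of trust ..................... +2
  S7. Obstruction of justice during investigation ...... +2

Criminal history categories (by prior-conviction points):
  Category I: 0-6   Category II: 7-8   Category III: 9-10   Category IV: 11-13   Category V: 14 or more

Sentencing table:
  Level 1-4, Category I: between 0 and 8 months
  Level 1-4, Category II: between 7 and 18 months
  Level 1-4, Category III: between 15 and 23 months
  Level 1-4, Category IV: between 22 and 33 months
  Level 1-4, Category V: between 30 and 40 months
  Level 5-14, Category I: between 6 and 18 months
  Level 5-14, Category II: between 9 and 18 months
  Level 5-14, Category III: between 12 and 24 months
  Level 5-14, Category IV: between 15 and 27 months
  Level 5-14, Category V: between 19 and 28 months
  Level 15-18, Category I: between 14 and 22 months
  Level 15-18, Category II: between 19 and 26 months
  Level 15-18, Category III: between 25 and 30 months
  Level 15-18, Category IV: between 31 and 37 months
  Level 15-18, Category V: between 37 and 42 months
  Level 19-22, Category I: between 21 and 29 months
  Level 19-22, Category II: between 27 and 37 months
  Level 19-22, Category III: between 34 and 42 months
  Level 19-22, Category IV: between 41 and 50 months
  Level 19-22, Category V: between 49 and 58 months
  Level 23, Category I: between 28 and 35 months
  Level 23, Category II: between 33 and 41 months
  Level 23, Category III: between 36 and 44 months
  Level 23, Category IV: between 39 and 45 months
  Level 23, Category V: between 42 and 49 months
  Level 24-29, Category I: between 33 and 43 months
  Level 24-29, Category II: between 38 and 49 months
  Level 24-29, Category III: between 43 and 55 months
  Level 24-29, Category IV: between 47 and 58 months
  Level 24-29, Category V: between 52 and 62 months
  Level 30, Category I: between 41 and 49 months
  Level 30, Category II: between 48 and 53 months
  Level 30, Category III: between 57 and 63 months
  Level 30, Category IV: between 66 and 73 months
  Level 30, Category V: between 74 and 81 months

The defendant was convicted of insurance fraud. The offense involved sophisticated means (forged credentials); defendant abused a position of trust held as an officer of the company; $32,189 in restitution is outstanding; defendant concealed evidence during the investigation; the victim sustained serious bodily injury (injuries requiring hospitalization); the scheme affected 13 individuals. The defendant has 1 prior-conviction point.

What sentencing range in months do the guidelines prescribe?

Base offense level for insurance fraud: 21.
S1 does not apply.
S2 applies: 21 + 3 = 24.
S3 applies: 24 + 1 = 25.
S4 applies: 25 + 4 = 29.
S5 applies (level before this adjustment is 29 ≥ 19, so +3): 29 + 3 = 32.
S6 applies: 32 + 2 = 34.
S7 applies: 34 + 2 = 36.
Level 36 exceeds the maximum of 30; capped at 30.
Final offense level: 30.
Criminal history: 1 prior point → Category I (0-6).
Level 30 falls in the 30 band.
Grid: Level 30 × Category I = 41-49 months.

41-49 months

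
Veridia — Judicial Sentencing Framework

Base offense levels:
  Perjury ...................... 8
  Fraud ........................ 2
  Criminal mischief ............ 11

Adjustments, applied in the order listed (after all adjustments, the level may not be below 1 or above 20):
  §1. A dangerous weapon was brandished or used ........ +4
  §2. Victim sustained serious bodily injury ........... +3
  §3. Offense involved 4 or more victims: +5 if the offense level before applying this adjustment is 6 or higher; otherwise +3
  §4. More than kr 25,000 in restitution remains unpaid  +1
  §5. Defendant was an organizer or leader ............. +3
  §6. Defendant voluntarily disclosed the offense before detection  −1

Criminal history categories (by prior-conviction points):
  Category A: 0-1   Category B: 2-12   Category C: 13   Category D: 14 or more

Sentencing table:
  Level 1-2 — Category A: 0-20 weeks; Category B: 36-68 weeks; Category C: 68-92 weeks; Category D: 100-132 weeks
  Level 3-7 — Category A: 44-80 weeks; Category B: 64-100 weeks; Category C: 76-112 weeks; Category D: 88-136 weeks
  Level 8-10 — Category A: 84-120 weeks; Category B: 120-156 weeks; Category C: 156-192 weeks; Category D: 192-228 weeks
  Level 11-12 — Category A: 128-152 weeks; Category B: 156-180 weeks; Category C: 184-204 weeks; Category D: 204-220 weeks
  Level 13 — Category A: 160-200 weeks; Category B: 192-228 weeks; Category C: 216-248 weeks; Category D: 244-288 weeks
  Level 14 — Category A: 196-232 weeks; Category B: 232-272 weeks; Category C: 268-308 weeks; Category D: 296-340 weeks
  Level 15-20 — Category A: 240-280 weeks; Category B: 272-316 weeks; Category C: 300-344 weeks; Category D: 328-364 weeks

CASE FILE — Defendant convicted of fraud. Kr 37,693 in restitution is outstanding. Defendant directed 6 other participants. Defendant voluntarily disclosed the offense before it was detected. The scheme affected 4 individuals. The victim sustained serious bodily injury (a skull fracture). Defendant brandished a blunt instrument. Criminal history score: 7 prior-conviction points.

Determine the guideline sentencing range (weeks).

272-316 weeks

Base offense level for fraud: 2.
§1 applies: 2 + 4 = 6.
§2 applies: 6 + 3 = 9.
§3 applies (level before this adjustment is 9 ≥ 6, so +5): 9 + 5 = 14.
§4 applies: 14 + 1 = 15.
§5 applies: 15 + 3 = 18.
§6 applies: 18 − 1 = 17.
Final offense level: 17.
Criminal history: 7 prior points → Category B (2-12).
Level 17 falls in the 15-20 band.
Grid: Level 15-20 × Category B = 272-316 weeks.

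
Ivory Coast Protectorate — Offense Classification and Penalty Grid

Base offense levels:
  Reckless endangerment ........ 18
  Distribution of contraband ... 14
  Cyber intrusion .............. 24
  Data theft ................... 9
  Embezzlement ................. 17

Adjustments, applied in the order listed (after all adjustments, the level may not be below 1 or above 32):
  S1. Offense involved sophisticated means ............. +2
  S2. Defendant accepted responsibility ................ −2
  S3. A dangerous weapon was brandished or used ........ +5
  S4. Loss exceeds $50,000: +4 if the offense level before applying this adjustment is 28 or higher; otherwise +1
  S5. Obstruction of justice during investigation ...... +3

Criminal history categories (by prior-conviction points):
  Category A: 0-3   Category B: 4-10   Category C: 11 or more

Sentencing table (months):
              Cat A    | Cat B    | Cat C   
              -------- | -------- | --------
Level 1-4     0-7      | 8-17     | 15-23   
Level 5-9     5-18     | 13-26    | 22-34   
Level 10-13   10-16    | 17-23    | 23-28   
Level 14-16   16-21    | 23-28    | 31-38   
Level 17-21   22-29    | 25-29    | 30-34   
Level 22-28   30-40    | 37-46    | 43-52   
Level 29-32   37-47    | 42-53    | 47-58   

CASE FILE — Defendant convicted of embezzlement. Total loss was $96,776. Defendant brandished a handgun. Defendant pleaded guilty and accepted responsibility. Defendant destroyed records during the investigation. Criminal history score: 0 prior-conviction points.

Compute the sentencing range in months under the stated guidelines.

Base offense level for embezzlement: 17.
S1 does not apply.
S2 applies: 17 − 2 = 15.
S3 applies: 15 + 5 = 20.
S4 applies (level before this adjustment is 20 < 28, so +1): 20 + 1 = 21.
S5 applies: 21 + 3 = 24.
Final offense level: 24.
Criminal history: 0 prior points → Category A (0-3).
Level 24 falls in the 22-28 band.
Grid: Level 22-28 × Category A = 30-40 months.

30-40 months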